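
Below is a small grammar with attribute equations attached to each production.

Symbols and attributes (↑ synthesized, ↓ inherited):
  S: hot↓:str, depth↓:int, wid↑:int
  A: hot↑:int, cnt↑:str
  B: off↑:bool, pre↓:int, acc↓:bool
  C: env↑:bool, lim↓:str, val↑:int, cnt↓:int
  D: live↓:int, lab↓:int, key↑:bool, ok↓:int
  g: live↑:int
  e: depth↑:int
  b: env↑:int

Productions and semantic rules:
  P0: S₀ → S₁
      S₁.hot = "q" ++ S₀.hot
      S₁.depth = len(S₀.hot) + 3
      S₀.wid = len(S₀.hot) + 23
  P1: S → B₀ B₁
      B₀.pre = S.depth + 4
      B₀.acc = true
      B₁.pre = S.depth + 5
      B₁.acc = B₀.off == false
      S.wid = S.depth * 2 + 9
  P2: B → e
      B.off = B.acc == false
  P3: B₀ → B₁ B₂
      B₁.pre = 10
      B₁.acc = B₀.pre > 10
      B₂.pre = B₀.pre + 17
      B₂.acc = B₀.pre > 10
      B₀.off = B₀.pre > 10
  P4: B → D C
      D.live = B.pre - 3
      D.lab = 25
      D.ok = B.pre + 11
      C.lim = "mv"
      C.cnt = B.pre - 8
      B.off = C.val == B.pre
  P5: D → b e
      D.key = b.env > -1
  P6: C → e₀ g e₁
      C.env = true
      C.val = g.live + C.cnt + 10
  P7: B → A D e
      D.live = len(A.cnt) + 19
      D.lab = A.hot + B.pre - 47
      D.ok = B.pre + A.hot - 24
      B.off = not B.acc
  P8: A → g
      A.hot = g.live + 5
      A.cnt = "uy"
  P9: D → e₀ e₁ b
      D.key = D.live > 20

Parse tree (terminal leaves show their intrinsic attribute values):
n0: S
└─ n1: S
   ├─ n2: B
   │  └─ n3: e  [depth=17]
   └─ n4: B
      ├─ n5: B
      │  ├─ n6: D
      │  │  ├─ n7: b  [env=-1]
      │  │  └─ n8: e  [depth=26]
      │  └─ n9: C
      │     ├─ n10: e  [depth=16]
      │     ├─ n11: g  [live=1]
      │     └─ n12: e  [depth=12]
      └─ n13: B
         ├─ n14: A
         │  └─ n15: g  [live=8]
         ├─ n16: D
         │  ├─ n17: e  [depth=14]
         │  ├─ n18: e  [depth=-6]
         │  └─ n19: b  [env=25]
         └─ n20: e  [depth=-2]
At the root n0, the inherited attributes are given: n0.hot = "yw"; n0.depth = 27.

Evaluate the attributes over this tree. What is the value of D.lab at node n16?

-7

1. n0.hot = "yw"  [given at root]
2. n0.depth = 27  [given at root]
3. n1.hot = "qyw"  ["q" ++ S₀.hot]
4. n1.depth = 5  [len(S₀.hot) + 3]
5. n2.pre = 9  [S.depth + 4]
6. n2.acc = true  [true]
7. n3.depth = 17  [terminal]
8. n2.off = false  [B.acc == false]
9. n4.pre = 10  [S.depth + 5]
10. n4.acc = true  [B₀.off == false]
11. n5.pre = 10  [10]
12. n5.acc = false  [B₀.pre > 10]
13. n6.live = 7  [B.pre - 3]
14. n6.lab = 25  [25]
15. n6.ok = 21  [B.pre + 11]
16. n7.env = -1  [terminal]
17. n8.depth = 26  [terminal]
18. n6.key = false  [b.env > -1]
19. n9.lim = "mv"  ["mv"]
20. n9.cnt = 2  [B.pre - 8]
21. n10.depth = 16  [terminal]
22. n11.live = 1  [terminal]
23. n12.depth = 12  [terminal]
24. n9.env = true  [true]
25. n9.val = 13  [g.live + C.cnt + 10]
26. n5.off = false  [C.val == B.pre]
27. n13.pre = 27  [B₀.pre + 17]
28. n13.acc = false  [B₀.pre > 10]
29. n15.live = 8  [terminal]
30. n14.hot = 13  [g.live + 5]
31. n14.cnt = "uy"  ["uy"]
32. n16.live = 21  [len(A.cnt) + 19]
33. n16.lab = -7  [A.hot + B.pre - 47]
34. n16.ok = 16  [B.pre + A.hot - 24]
35. n17.depth = 14  [terminal]
36. n18.depth = -6  [terminal]
37. n19.env = 25  [terminal]
38. n16.key = true  [D.live > 20]
39. n20.depth = -2  [terminal]
40. n13.off = true  [not B.acc]
41. n4.off = false  [B₀.pre > 10]
42. n1.wid = 19  [S.depth * 2 + 9]
43. n0.wid = 25  [len(S₀.hot) + 23]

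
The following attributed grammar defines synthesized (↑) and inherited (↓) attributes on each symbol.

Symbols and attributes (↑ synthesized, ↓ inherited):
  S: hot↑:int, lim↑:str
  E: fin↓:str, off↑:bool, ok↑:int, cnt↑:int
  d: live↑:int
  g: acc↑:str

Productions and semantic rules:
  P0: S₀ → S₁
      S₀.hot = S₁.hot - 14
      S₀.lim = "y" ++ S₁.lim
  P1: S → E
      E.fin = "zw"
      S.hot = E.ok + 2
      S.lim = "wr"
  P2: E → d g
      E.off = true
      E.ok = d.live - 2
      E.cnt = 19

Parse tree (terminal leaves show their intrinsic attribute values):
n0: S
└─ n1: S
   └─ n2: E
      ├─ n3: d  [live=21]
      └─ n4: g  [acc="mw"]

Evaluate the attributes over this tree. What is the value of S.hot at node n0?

7

1. n2.fin = "zw"  ["zw"]
2. n3.live = 21  [terminal]
3. n4.acc = "mw"  [terminal]
4. n2.off = true  [true]
5. n2.ok = 19  [d.live - 2]
6. n2.cnt = 19  [19]
7. n1.hot = 21  [E.ok + 2]
8. n1.lim = "wr"  ["wr"]
9. n0.hot = 7  [S₁.hot - 14]
10. n0.lim = "ywr"  ["y" ++ S₁.lim]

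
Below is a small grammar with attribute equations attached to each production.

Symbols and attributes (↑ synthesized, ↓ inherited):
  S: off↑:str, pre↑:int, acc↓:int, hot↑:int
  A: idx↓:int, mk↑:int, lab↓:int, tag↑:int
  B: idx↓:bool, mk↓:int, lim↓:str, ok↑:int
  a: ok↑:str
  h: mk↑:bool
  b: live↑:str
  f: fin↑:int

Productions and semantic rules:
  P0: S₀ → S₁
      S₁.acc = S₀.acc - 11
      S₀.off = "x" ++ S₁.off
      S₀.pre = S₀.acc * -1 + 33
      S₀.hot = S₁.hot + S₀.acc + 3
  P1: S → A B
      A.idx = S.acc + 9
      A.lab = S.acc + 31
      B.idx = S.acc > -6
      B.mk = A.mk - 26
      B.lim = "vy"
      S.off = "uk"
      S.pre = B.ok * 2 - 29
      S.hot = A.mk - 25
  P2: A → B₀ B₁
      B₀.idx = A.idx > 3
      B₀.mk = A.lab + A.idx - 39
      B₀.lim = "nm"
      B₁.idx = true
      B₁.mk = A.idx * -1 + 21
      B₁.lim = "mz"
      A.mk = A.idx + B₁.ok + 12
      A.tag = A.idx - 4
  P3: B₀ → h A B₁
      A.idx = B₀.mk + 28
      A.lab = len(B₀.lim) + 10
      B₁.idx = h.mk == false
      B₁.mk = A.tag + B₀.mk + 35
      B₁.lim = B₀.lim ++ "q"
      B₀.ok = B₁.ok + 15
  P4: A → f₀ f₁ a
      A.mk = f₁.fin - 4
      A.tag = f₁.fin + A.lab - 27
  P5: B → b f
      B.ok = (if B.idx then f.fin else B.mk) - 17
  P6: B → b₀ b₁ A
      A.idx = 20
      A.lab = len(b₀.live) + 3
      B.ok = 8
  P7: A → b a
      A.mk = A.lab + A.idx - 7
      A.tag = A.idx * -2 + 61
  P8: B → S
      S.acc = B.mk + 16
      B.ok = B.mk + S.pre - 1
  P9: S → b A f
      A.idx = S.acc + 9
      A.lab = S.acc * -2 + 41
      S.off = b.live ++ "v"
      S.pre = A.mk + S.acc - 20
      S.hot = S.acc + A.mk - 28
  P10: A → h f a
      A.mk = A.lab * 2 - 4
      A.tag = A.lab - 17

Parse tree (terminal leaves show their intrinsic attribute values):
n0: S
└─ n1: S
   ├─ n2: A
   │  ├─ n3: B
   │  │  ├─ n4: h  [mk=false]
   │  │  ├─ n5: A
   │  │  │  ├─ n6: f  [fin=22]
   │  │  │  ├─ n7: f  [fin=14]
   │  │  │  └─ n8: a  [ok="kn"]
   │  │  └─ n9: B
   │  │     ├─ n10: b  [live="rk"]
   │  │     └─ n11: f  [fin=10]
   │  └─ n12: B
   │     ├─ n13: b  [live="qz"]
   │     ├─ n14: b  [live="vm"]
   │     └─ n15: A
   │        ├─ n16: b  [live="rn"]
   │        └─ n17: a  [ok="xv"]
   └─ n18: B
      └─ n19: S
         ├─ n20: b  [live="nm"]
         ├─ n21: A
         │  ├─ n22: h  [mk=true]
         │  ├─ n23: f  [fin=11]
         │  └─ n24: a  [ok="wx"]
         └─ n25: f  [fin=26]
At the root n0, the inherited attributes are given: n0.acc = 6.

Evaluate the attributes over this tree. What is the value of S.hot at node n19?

8

1. n0.acc = 6  [given at root]
2. n1.acc = -5  [S₀.acc - 11]
3. n2.idx = 4  [S.acc + 9]
4. n2.lab = 26  [S.acc + 31]
5. n3.idx = true  [A.idx > 3]
6. n3.mk = -9  [A.lab + A.idx - 39]
7. n3.lim = "nm"  ["nm"]
8. n4.mk = false  [terminal]
9. n5.idx = 19  [B₀.mk + 28]
10. n5.lab = 12  [len(B₀.lim) + 10]
11. n6.fin = 22  [terminal]
12. n7.fin = 14  [terminal]
13. n8.ok = "kn"  [terminal]
14. n5.mk = 10  [f₁.fin - 4]
15. n5.tag = -1  [f₁.fin + A.lab - 27]
16. n9.idx = true  [h.mk == false]
17. n9.mk = 25  [A.tag + B₀.mk + 35]
18. n9.lim = "nmq"  [B₀.lim ++ "q"]
19. n10.live = "rk"  [terminal]
20. n11.fin = 10  [terminal]
21. n9.ok = -7  [(if B.idx then f.fin else B.mk) - 17]
22. n3.ok = 8  [B₁.ok + 15]
23. n12.idx = true  [true]
24. n12.mk = 17  [A.idx * -1 + 21]
25. n12.lim = "mz"  ["mz"]
26. n13.live = "qz"  [terminal]
27. n14.live = "vm"  [terminal]
28. n15.idx = 20  [20]
29. n15.lab = 5  [len(b₀.live) + 3]
30. n16.live = "rn"  [terminal]
31. n17.ok = "xv"  [terminal]
32. n15.mk = 18  [A.lab + A.idx - 7]
33. n15.tag = 21  [A.idx * -2 + 61]
34. n12.ok = 8  [8]
35. n2.mk = 24  [A.idx + B₁.ok + 12]
36. n2.tag = 0  [A.idx - 4]
37. n18.idx = true  [S.acc > -6]
38. n18.mk = -2  [A.mk - 26]
39. n18.lim = "vy"  ["vy"]
40. n19.acc = 14  [B.mk + 16]
41. n20.live = "nm"  [terminal]
42. n21.idx = 23  [S.acc + 9]
43. n21.lab = 13  [S.acc * -2 + 41]
44. n22.mk = true  [terminal]
45. n23.fin = 11  [terminal]
46. n24.ok = "wx"  [terminal]
47. n21.mk = 22  [A.lab * 2 - 4]
48. n21.tag = -4  [A.lab - 17]
49. n25.fin = 26  [terminal]
50. n19.off = "nmv"  [b.live ++ "v"]
51. n19.pre = 16  [A.mk + S.acc - 20]
52. n19.hot = 8  [S.acc + A.mk - 28]
53. n18.ok = 13  [B.mk + S.pre - 1]
54. n1.off = "uk"  ["uk"]
55. n1.pre = -3  [B.ok * 2 - 29]
56. n1.hot = -1  [A.mk - 25]
57. n0.off = "xuk"  ["x" ++ S₁.off]
58. n0.pre = 27  [S₀.acc * -1 + 33]
59. n0.hot = 8  [S₁.hot + S₀.acc + 3]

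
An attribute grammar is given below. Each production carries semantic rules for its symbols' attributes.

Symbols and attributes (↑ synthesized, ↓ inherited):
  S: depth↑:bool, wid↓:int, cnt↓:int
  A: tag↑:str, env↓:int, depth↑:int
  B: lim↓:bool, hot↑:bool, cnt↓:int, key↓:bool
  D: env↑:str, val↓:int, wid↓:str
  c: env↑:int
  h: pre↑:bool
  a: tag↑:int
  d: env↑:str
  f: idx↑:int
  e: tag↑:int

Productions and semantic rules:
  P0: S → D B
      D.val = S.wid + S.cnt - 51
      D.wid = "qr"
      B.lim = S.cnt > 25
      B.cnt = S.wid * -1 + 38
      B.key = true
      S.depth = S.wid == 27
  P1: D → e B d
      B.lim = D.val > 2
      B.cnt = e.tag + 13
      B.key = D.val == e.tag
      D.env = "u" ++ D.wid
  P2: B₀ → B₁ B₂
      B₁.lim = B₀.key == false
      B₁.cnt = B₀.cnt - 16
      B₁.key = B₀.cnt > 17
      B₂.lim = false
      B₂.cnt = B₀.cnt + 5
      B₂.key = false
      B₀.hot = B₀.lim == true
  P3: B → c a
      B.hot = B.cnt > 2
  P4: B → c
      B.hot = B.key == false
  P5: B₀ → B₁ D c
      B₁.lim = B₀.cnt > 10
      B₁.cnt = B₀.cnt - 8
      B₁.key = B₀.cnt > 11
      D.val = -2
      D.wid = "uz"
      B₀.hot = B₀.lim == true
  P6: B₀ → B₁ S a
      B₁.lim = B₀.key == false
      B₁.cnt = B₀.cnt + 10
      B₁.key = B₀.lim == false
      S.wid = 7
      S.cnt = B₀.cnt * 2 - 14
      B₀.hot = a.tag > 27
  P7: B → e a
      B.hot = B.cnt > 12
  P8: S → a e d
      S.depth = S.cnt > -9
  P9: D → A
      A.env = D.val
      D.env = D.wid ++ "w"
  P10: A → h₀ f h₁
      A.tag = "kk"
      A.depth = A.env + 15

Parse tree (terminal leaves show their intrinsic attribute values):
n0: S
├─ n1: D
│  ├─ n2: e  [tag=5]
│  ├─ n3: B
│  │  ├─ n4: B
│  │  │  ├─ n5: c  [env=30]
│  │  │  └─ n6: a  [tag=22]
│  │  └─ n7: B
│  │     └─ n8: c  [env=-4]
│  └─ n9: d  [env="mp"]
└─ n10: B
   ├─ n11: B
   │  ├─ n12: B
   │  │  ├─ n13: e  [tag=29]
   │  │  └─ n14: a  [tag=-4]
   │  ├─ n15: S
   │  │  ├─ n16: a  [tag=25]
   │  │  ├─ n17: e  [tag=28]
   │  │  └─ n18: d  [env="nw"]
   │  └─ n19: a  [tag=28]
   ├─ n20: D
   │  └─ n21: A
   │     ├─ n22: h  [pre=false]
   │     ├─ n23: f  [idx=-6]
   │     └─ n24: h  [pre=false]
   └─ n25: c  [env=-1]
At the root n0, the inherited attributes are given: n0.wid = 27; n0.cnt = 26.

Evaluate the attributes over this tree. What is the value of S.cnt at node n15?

1. n0.wid = 27  [given at root]
2. n0.cnt = 26  [given at root]
3. n1.val = 2  [S.wid + S.cnt - 51]
4. n1.wid = "qr"  ["qr"]
5. n2.tag = 5  [terminal]
6. n3.lim = false  [D.val > 2]
7. n3.cnt = 18  [e.tag + 13]
8. n3.key = false  [D.val == e.tag]
9. n4.lim = true  [B₀.key == false]
10. n4.cnt = 2  [B₀.cnt - 16]
11. n4.key = true  [B₀.cnt > 17]
12. n5.env = 30  [terminal]
13. n6.tag = 22  [terminal]
14. n4.hot = false  [B.cnt > 2]
15. n7.lim = false  [false]
16. n7.cnt = 23  [B₀.cnt + 5]
17. n7.key = false  [false]
18. n8.env = -4  [terminal]
19. n7.hot = true  [B.key == false]
20. n3.hot = false  [B₀.lim == true]
21. n9.env = "mp"  [terminal]
22. n1.env = "uqr"  ["u" ++ D.wid]
23. n10.lim = true  [S.cnt > 25]
24. n10.cnt = 11  [S.wid * -1 + 38]
25. n10.key = true  [true]
26. n11.lim = true  [B₀.cnt > 10]
27. n11.cnt = 3  [B₀.cnt - 8]
28. n11.key = false  [B₀.cnt > 11]
29. n12.lim = true  [B₀.key == false]
30. n12.cnt = 13  [B₀.cnt + 10]
31. n12.key = false  [B₀.lim == false]
32. n13.tag = 29  [terminal]
33. n14.tag = -4  [terminal]
34. n12.hot = true  [B.cnt > 12]
35. n15.wid = 7  [7]
36. n15.cnt = -8  [B₀.cnt * 2 - 14]
37. n16.tag = 25  [terminal]
38. n17.tag = 28  [terminal]
39. n18.env = "nw"  [terminal]
40. n15.depth = true  [S.cnt > -9]
41. n19.tag = 28  [terminal]
42. n11.hot = true  [a.tag > 27]
43. n20.val = -2  [-2]
44. n20.wid = "uz"  ["uz"]
45. n21.env = -2  [D.val]
46. n22.pre = false  [terminal]
47. n23.idx = -6  [terminal]
48. n24.pre = false  [terminal]
49. n21.tag = "kk"  ["kk"]
50. n21.depth = 13  [A.env + 15]
51. n20.env = "uzw"  [D.wid ++ "w"]
52. n25.env = -1  [terminal]
53. n10.hot = true  [B₀.lim == true]
54. n0.depth = true  [S.wid == 27]

-8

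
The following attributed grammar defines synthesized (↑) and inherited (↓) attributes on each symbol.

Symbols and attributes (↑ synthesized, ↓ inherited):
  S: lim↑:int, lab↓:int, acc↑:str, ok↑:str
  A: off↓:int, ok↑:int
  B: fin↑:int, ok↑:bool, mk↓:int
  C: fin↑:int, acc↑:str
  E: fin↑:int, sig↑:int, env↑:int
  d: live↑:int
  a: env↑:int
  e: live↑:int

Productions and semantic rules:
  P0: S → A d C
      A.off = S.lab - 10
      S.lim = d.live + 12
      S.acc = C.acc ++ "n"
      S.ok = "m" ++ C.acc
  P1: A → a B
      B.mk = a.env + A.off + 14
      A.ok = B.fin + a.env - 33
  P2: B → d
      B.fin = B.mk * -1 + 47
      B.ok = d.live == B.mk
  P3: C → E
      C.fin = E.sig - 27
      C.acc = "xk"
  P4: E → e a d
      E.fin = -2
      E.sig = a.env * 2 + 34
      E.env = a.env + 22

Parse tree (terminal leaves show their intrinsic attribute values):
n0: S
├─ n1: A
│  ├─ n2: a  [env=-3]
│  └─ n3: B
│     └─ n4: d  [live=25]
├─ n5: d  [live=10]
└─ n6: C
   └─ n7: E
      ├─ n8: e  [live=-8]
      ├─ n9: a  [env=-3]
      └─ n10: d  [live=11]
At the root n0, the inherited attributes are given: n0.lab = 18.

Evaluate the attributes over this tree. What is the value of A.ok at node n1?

-8

1. n0.lab = 18  [given at root]
2. n1.off = 8  [S.lab - 10]
3. n2.env = -3  [terminal]
4. n3.mk = 19  [a.env + A.off + 14]
5. n4.live = 25  [terminal]
6. n3.fin = 28  [B.mk * -1 + 47]
7. n3.ok = false  [d.live == B.mk]
8. n1.ok = -8  [B.fin + a.env - 33]
9. n5.live = 10  [terminal]
10. n8.live = -8  [terminal]
11. n9.env = -3  [terminal]
12. n10.live = 11  [terminal]
13. n7.fin = -2  [-2]
14. n7.sig = 28  [a.env * 2 + 34]
15. n7.env = 19  [a.env + 22]
16. n6.fin = 1  [E.sig - 27]
17. n6.acc = "xk"  ["xk"]
18. n0.lim = 22  [d.live + 12]
19. n0.acc = "xkn"  [C.acc ++ "n"]
20. n0.ok = "mxk"  ["m" ++ C.acc]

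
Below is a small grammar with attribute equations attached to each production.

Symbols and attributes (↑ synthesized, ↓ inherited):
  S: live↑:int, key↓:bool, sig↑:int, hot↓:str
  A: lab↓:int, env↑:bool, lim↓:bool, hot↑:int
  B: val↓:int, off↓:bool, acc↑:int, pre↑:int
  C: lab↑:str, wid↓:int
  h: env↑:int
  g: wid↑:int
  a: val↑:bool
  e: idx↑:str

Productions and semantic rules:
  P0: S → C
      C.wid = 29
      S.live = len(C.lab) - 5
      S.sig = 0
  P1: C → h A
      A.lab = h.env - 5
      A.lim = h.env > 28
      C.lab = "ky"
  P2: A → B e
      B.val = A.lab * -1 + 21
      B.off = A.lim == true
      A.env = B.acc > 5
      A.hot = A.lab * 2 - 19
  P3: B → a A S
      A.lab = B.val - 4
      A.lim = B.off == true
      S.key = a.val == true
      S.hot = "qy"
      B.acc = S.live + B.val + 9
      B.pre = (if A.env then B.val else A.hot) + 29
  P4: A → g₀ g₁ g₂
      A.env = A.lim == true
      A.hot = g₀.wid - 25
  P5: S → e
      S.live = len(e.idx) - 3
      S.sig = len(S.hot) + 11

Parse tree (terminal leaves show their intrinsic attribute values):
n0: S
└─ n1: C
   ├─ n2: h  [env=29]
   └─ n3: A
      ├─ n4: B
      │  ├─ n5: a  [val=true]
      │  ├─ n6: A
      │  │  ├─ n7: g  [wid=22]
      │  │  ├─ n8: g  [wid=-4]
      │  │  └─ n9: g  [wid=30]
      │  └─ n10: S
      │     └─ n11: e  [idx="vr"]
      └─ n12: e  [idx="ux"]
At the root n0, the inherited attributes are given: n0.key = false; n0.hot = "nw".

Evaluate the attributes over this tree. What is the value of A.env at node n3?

1. n0.key = false  [given at root]
2. n0.hot = "nw"  [given at root]
3. n1.wid = 29  [29]
4. n2.env = 29  [terminal]
5. n3.lab = 24  [h.env - 5]
6. n3.lim = true  [h.env > 28]
7. n4.val = -3  [A.lab * -1 + 21]
8. n4.off = true  [A.lim == true]
9. n5.val = true  [terminal]
10. n6.lab = -7  [B.val - 4]
11. n6.lim = true  [B.off == true]
12. n7.wid = 22  [terminal]
13. n8.wid = -4  [terminal]
14. n9.wid = 30  [terminal]
15. n6.env = true  [A.lim == true]
16. n6.hot = -3  [g₀.wid - 25]
17. n10.key = true  [a.val == true]
18. n10.hot = "qy"  ["qy"]
19. n11.idx = "vr"  [terminal]
20. n10.live = -1  [len(e.idx) - 3]
21. n10.sig = 13  [len(S.hot) + 11]
22. n4.acc = 5  [S.live + B.val + 9]
23. n4.pre = 26  [(if A.env then B.val else A.hot) + 29]
24. n12.idx = "ux"  [terminal]
25. n3.env = false  [B.acc > 5]
26. n3.hot = 29  [A.lab * 2 - 19]
27. n1.lab = "ky"  ["ky"]
28. n0.live = -3  [len(C.lab) - 5]
29. n0.sig = 0  [0]

false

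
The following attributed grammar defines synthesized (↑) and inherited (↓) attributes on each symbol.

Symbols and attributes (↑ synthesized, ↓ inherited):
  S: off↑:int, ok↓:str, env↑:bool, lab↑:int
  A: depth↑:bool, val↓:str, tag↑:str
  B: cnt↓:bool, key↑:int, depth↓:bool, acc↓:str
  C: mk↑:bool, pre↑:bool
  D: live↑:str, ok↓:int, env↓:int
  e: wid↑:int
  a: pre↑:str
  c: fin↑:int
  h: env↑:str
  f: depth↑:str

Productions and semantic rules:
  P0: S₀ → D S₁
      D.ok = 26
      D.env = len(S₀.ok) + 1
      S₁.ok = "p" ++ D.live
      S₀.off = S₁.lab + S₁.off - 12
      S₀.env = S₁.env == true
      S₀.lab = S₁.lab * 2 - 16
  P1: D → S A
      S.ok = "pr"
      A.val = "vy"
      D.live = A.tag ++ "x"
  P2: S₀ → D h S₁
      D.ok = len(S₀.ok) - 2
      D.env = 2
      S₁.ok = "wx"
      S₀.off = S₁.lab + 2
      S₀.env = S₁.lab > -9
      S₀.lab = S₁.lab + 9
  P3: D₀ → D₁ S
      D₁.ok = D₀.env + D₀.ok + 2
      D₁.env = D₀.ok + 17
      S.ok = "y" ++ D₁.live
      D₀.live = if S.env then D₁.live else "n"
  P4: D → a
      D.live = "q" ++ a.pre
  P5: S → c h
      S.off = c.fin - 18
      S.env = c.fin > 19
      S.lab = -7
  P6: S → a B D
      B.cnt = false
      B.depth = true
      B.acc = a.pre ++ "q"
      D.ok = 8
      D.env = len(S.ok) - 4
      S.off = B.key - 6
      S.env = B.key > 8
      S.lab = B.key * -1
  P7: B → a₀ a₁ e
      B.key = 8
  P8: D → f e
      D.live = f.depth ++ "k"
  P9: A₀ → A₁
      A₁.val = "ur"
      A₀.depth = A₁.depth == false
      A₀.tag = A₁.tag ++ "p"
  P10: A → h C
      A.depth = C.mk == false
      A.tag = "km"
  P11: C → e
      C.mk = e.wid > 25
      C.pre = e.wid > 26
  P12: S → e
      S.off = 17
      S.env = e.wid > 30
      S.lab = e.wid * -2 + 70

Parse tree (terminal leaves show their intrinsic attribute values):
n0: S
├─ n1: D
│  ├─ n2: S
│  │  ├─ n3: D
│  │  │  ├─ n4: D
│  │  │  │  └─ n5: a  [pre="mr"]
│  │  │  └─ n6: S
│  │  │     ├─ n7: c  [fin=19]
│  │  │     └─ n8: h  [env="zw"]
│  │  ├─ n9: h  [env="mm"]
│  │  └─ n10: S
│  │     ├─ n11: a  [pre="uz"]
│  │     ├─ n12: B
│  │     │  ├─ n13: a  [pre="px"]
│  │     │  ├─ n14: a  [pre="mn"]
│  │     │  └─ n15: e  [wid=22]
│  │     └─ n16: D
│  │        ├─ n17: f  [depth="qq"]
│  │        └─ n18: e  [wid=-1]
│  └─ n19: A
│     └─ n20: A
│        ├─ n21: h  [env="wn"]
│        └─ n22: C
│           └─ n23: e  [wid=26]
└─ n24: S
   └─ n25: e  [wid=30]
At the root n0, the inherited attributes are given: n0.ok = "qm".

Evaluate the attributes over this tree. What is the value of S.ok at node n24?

1. n0.ok = "qm"  [given at root]
2. n1.ok = 26  [26]
3. n1.env = 3  [len(S₀.ok) + 1]
4. n2.ok = "pr"  ["pr"]
5. n3.ok = 0  [len(S₀.ok) - 2]
6. n3.env = 2  [2]
7. n4.ok = 4  [D₀.env + D₀.ok + 2]
8. n4.env = 17  [D₀.ok + 17]
9. n5.pre = "mr"  [terminal]
10. n4.live = "qmr"  ["q" ++ a.pre]
11. n6.ok = "yqmr"  ["y" ++ D₁.live]
12. n7.fin = 19  [terminal]
13. n8.env = "zw"  [terminal]
14. n6.off = 1  [c.fin - 18]
15. n6.env = false  [c.fin > 19]
16. n6.lab = -7  [-7]
17. n3.live = "n"  [if S.env then D₁.live else "n"]
18. n9.env = "mm"  [terminal]
19. n10.ok = "wx"  ["wx"]
20. n11.pre = "uz"  [terminal]
21. n12.cnt = false  [false]
22. n12.depth = true  [true]
23. n12.acc = "uzq"  [a.pre ++ "q"]
24. n13.pre = "px"  [terminal]
25. n14.pre = "mn"  [terminal]
26. n15.wid = 22  [terminal]
27. n12.key = 8  [8]
28. n16.ok = 8  [8]
29. n16.env = -2  [len(S.ok) - 4]
30. n17.depth = "qq"  [terminal]
31. n18.wid = -1  [terminal]
32. n16.live = "qqk"  [f.depth ++ "k"]
33. n10.off = 2  [B.key - 6]
34. n10.env = false  [B.key > 8]
35. n10.lab = -8  [B.key * -1]
36. n2.off = -6  [S₁.lab + 2]
37. n2.env = true  [S₁.lab > -9]
38. n2.lab = 1  [S₁.lab + 9]
39. n19.val = "vy"  ["vy"]
40. n20.val = "ur"  ["ur"]
41. n21.env = "wn"  [terminal]
42. n23.wid = 26  [terminal]
43. n22.mk = true  [e.wid > 25]
44. n22.pre = false  [e.wid > 26]
45. n20.depth = false  [C.mk == false]
46. n20.tag = "km"  ["km"]
47. n19.depth = true  [A₁.depth == false]
48. n19.tag = "kmp"  [A₁.tag ++ "p"]
49. n1.live = "kmpx"  [A.tag ++ "x"]
50. n24.ok = "pkmpx"  ["p" ++ D.live]
51. n25.wid = 30  [terminal]
52. n24.off = 17  [17]
53. n24.env = false  [e.wid > 30]
54. n24.lab = 10  [e.wid * -2 + 70]
55. n0.off = 15  [S₁.lab + S₁.off - 12]
56. n0.env = false  [S₁.env == true]
57. n0.lab = 4  [S₁.lab * 2 - 16]

"pkmpx"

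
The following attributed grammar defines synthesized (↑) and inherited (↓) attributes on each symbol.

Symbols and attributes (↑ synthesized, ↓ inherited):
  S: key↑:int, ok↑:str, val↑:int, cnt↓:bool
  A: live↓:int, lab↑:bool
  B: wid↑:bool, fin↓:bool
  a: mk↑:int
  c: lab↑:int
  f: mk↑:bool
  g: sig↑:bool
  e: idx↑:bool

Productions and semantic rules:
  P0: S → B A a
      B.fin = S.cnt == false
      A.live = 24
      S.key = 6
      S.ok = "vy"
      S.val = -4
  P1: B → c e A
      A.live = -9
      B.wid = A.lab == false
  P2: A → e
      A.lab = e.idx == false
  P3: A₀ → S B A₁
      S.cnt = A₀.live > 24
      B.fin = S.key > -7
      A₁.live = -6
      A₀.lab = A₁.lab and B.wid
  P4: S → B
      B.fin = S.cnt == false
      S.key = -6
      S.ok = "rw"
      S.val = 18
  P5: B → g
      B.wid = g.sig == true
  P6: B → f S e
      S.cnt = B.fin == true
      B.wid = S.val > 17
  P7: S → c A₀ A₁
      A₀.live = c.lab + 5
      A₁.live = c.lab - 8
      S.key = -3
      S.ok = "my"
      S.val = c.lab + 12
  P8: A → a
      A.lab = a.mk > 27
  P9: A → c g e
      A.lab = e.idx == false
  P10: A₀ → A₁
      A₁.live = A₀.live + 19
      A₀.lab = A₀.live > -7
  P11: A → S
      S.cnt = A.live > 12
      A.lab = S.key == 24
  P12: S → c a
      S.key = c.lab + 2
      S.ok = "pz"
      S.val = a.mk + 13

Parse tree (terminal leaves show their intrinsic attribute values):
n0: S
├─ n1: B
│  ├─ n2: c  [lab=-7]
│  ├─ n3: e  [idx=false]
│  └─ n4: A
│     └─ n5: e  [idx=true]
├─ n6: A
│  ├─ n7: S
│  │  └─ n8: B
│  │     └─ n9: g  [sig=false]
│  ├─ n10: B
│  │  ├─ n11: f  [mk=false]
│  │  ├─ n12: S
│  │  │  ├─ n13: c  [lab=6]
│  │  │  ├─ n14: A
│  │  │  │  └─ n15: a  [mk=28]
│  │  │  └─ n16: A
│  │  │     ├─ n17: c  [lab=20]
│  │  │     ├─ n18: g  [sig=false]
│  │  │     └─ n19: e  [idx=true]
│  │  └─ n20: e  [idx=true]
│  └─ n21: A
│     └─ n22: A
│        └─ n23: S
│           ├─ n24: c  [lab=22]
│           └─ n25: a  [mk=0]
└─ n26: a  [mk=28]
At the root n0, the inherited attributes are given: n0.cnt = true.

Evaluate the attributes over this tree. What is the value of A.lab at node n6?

1. n0.cnt = true  [given at root]
2. n1.fin = false  [S.cnt == false]
3. n2.lab = -7  [terminal]
4. n3.idx = false  [terminal]
5. n4.live = -9  [-9]
6. n5.idx = true  [terminal]
7. n4.lab = false  [e.idx == false]
8. n1.wid = true  [A.lab == false]
9. n6.live = 24  [24]
10. n7.cnt = false  [A₀.live > 24]
11. n8.fin = true  [S.cnt == false]
12. n9.sig = false  [terminal]
13. n8.wid = false  [g.sig == true]
14. n7.key = -6  [-6]
15. n7.ok = "rw"  ["rw"]
16. n7.val = 18  [18]
17. n10.fin = true  [S.key > -7]
18. n11.mk = false  [terminal]
19. n12.cnt = true  [B.fin == true]
20. n13.lab = 6  [terminal]
21. n14.live = 11  [c.lab + 5]
22. n15.mk = 28  [terminal]
23. n14.lab = true  [a.mk > 27]
24. n16.live = -2  [c.lab - 8]
25. n17.lab = 20  [terminal]
26. n18.sig = false  [terminal]
27. n19.idx = true  [terminal]
28. n16.lab = false  [e.idx == false]
29. n12.key = -3  [-3]
30. n12.ok = "my"  ["my"]
31. n12.val = 18  [c.lab + 12]
32. n20.idx = true  [terminal]
33. n10.wid = true  [S.val > 17]
34. n21.live = -6  [-6]
35. n22.live = 13  [A₀.live + 19]
36. n23.cnt = true  [A.live > 12]
37. n24.lab = 22  [terminal]
38. n25.mk = 0  [terminal]
39. n23.key = 24  [c.lab + 2]
40. n23.ok = "pz"  ["pz"]
41. n23.val = 13  [a.mk + 13]
42. n22.lab = true  [S.key == 24]
43. n21.lab = true  [A₀.live > -7]
44. n6.lab = true  [A₁.lab and B.wid]
45. n26.mk = 28  [terminal]
46. n0.key = 6  [6]
47. n0.ok = "vy"  ["vy"]
48. n0.val = -4  [-4]

true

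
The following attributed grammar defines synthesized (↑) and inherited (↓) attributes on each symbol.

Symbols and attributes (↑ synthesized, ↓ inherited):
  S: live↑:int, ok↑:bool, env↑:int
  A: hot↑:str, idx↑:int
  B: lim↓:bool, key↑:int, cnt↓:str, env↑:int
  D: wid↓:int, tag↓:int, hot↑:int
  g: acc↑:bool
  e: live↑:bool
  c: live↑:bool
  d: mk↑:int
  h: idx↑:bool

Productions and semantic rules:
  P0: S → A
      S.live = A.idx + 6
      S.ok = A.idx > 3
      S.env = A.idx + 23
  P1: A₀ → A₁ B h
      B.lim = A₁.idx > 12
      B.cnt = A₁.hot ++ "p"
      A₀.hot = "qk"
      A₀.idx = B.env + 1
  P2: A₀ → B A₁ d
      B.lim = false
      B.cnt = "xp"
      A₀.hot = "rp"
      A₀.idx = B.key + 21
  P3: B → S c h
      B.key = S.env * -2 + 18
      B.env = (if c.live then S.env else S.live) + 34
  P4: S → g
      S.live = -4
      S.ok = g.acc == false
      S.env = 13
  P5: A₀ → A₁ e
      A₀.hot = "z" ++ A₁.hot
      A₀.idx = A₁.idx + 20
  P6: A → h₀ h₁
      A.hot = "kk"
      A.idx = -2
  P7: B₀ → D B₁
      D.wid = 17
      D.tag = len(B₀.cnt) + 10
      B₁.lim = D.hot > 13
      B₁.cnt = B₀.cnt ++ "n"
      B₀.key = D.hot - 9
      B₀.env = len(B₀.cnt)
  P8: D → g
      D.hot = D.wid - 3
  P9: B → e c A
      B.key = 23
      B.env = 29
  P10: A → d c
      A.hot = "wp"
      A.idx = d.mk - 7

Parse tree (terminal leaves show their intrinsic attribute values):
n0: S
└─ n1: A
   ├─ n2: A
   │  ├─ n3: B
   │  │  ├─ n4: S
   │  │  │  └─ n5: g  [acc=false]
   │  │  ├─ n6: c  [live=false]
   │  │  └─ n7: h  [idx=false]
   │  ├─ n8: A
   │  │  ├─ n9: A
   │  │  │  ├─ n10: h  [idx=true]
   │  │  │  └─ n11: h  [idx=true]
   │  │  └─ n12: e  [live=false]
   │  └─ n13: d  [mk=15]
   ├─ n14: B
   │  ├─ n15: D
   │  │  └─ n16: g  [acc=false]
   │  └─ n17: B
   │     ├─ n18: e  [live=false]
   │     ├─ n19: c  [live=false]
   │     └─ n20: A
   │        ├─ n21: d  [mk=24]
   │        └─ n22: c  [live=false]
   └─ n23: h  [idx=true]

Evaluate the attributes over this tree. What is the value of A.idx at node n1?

1. n3.lim = false  [false]
2. n3.cnt = "xp"  ["xp"]
3. n5.acc = false  [terminal]
4. n4.live = -4  [-4]
5. n4.ok = true  [g.acc == false]
6. n4.env = 13  [13]
7. n6.live = false  [terminal]
8. n7.idx = false  [terminal]
9. n3.key = -8  [S.env * -2 + 18]
10. n3.env = 30  [(if c.live then S.env else S.live) + 34]
11. n10.idx = true  [terminal]
12. n11.idx = true  [terminal]
13. n9.hot = "kk"  ["kk"]
14. n9.idx = -2  [-2]
15. n12.live = false  [terminal]
16. n8.hot = "zkk"  ["z" ++ A₁.hot]
17. n8.idx = 18  [A₁.idx + 20]
18. n13.mk = 15  [terminal]
19. n2.hot = "rp"  ["rp"]
20. n2.idx = 13  [B.key + 21]
21. n14.lim = true  [A₁.idx > 12]
22. n14.cnt = "rpp"  [A₁.hot ++ "p"]
23. n15.wid = 17  [17]
24. n15.tag = 13  [len(B₀.cnt) + 10]
25. n16.acc = false  [terminal]
26. n15.hot = 14  [D.wid - 3]
27. n17.lim = true  [D.hot > 13]
28. n17.cnt = "rppn"  [B₀.cnt ++ "n"]
29. n18.live = false  [terminal]
30. n19.live = false  [terminal]
31. n21.mk = 24  [terminal]
32. n22.live = false  [terminal]
33. n20.hot = "wp"  ["wp"]
34. n20.idx = 17  [d.mk - 7]
35. n17.key = 23  [23]
36. n17.env = 29  [29]
37. n14.key = 5  [D.hot - 9]
38. n14.env = 3  [len(B₀.cnt)]
39. n23.idx = true  [terminal]
40. n1.hot = "qk"  ["qk"]
41. n1.idx = 4  [B.env + 1]
42. n0.live = 10  [A.idx + 6]
43. n0.ok = true  [A.idx > 3]
44. n0.env = 27  [A.idx + 23]

4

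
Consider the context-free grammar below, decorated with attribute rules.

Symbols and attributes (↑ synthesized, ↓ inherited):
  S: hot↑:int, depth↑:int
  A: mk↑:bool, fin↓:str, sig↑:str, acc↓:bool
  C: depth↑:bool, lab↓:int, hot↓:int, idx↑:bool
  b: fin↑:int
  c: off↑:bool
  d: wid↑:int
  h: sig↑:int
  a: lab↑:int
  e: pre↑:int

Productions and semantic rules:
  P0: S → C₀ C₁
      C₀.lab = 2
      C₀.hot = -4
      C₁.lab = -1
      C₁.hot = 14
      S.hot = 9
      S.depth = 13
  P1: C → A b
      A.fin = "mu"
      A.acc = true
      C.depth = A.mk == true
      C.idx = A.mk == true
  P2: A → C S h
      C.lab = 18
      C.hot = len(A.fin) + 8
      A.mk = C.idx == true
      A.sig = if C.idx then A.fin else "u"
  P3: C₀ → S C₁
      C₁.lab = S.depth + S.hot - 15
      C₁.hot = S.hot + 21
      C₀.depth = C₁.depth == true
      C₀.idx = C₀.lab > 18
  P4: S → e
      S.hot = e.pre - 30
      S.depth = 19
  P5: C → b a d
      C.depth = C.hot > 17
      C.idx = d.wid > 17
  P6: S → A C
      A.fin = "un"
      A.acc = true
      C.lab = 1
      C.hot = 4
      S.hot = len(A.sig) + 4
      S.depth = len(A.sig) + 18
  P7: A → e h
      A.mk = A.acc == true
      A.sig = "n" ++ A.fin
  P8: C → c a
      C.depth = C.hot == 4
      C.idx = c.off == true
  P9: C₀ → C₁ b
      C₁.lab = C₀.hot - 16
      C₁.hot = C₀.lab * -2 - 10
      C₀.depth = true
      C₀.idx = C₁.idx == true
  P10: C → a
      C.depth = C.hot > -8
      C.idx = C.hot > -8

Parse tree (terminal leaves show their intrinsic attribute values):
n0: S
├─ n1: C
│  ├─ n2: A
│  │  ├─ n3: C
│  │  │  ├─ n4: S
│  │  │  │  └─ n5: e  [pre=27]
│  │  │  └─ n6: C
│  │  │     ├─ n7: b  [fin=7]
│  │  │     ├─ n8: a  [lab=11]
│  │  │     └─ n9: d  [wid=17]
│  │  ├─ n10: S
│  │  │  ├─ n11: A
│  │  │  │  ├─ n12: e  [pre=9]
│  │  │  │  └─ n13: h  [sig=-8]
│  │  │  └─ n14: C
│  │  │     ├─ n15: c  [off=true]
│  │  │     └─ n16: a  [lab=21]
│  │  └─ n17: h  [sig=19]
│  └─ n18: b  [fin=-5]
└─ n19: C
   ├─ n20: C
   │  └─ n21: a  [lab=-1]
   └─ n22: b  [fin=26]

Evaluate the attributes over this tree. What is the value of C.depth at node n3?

1. n1.lab = 2  [2]
2. n1.hot = -4  [-4]
3. n2.fin = "mu"  ["mu"]
4. n2.acc = true  [true]
5. n3.lab = 18  [18]
6. n3.hot = 10  [len(A.fin) + 8]
7. n5.pre = 27  [terminal]
8. n4.hot = -3  [e.pre - 30]
9. n4.depth = 19  [19]
10. n6.lab = 1  [S.depth + S.hot - 15]
11. n6.hot = 18  [S.hot + 21]
12. n7.fin = 7  [terminal]
13. n8.lab = 11  [terminal]
14. n9.wid = 17  [terminal]
15. n6.depth = true  [C.hot > 17]
16. n6.idx = false  [d.wid > 17]
17. n3.depth = true  [C₁.depth == true]
18. n3.idx = false  [C₀.lab > 18]
19. n11.fin = "un"  ["un"]
20. n11.acc = true  [true]
21. n12.pre = 9  [terminal]
22. n13.sig = -8  [terminal]
23. n11.mk = true  [A.acc == true]
24. n11.sig = "nun"  ["n" ++ A.fin]
25. n14.lab = 1  [1]
26. n14.hot = 4  [4]
27. n15.off = true  [terminal]
28. n16.lab = 21  [terminal]
29. n14.depth = true  [C.hot == 4]
30. n14.idx = true  [c.off == true]
31. n10.hot = 7  [len(A.sig) + 4]
32. n10.depth = 21  [len(A.sig) + 18]
33. n17.sig = 19  [terminal]
34. n2.mk = false  [C.idx == true]
35. n2.sig = "u"  [if C.idx then A.fin else "u"]
36. n18.fin = -5  [terminal]
37. n1.depth = false  [A.mk == true]
38. n1.idx = false  [A.mk == true]
39. n19.lab = -1  [-1]
40. n19.hot = 14  [14]
41. n20.lab = -2  [C₀.hot - 16]
42. n20.hot = -8  [C₀.lab * -2 - 10]
43. n21.lab = -1  [terminal]
44. n20.depth = false  [C.hot > -8]
45. n20.idx = false  [C.hot > -8]
46. n22.fin = 26  [terminal]
47. n19.depth = true  [true]
48. n19.idx = false  [C₁.idx == true]
49. n0.hot = 9  [9]
50. n0.depth = 13  [13]

true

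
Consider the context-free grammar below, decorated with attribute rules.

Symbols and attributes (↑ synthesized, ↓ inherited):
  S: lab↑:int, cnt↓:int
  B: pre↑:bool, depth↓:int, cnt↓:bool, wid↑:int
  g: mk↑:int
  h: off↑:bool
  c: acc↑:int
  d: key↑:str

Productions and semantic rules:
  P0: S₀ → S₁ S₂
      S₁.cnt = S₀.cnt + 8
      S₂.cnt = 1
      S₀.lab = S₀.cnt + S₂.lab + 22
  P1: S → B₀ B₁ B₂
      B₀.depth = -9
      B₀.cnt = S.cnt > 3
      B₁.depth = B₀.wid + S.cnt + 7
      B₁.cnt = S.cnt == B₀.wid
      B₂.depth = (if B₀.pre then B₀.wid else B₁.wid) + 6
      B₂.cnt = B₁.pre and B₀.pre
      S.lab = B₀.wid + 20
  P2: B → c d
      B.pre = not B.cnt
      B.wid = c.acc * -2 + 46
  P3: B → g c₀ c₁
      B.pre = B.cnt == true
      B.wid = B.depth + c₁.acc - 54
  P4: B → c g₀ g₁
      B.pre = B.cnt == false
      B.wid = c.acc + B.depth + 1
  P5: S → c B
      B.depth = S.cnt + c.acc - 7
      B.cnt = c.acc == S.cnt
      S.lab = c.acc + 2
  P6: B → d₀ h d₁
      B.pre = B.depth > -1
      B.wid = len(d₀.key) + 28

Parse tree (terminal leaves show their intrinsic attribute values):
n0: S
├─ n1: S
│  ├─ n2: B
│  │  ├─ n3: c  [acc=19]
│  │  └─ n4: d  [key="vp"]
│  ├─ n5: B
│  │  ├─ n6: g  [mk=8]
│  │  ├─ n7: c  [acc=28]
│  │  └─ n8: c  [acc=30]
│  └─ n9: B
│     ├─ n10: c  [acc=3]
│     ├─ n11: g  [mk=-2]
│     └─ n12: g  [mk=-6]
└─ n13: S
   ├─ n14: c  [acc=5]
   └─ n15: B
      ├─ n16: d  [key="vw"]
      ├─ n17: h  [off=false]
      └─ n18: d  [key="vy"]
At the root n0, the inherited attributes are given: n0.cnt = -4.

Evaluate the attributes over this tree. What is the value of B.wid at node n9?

5

1. n0.cnt = -4  [given at root]
2. n1.cnt = 4  [S₀.cnt + 8]
3. n2.depth = -9  [-9]
4. n2.cnt = true  [S.cnt > 3]
5. n3.acc = 19  [terminal]
6. n4.key = "vp"  [terminal]
7. n2.pre = false  [not B.cnt]
8. n2.wid = 8  [c.acc * -2 + 46]
9. n5.depth = 19  [B₀.wid + S.cnt + 7]
10. n5.cnt = false  [S.cnt == B₀.wid]
11. n6.mk = 8  [terminal]
12. n7.acc = 28  [terminal]
13. n8.acc = 30  [terminal]
14. n5.pre = false  [B.cnt == true]
15. n5.wid = -5  [B.depth + c₁.acc - 54]
16. n9.depth = 1  [(if B₀.pre then B₀.wid else B₁.wid) + 6]
17. n9.cnt = false  [B₁.pre and B₀.pre]
18. n10.acc = 3  [terminal]
19. n11.mk = -2  [terminal]
20. n12.mk = -6  [terminal]
21. n9.pre = true  [B.cnt == false]
22. n9.wid = 5  [c.acc + B.depth + 1]
23. n1.lab = 28  [B₀.wid + 20]
24. n13.cnt = 1  [1]
25. n14.acc = 5  [terminal]
26. n15.depth = -1  [S.cnt + c.acc - 7]
27. n15.cnt = false  [c.acc == S.cnt]
28. n16.key = "vw"  [terminal]
29. n17.off = false  [terminal]
30. n18.key = "vy"  [terminal]
31. n15.pre = false  [B.depth > -1]
32. n15.wid = 30  [len(d₀.key) + 28]
33. n13.lab = 7  [c.acc + 2]
34. n0.lab = 25  [S₀.cnt + S₂.lab + 22]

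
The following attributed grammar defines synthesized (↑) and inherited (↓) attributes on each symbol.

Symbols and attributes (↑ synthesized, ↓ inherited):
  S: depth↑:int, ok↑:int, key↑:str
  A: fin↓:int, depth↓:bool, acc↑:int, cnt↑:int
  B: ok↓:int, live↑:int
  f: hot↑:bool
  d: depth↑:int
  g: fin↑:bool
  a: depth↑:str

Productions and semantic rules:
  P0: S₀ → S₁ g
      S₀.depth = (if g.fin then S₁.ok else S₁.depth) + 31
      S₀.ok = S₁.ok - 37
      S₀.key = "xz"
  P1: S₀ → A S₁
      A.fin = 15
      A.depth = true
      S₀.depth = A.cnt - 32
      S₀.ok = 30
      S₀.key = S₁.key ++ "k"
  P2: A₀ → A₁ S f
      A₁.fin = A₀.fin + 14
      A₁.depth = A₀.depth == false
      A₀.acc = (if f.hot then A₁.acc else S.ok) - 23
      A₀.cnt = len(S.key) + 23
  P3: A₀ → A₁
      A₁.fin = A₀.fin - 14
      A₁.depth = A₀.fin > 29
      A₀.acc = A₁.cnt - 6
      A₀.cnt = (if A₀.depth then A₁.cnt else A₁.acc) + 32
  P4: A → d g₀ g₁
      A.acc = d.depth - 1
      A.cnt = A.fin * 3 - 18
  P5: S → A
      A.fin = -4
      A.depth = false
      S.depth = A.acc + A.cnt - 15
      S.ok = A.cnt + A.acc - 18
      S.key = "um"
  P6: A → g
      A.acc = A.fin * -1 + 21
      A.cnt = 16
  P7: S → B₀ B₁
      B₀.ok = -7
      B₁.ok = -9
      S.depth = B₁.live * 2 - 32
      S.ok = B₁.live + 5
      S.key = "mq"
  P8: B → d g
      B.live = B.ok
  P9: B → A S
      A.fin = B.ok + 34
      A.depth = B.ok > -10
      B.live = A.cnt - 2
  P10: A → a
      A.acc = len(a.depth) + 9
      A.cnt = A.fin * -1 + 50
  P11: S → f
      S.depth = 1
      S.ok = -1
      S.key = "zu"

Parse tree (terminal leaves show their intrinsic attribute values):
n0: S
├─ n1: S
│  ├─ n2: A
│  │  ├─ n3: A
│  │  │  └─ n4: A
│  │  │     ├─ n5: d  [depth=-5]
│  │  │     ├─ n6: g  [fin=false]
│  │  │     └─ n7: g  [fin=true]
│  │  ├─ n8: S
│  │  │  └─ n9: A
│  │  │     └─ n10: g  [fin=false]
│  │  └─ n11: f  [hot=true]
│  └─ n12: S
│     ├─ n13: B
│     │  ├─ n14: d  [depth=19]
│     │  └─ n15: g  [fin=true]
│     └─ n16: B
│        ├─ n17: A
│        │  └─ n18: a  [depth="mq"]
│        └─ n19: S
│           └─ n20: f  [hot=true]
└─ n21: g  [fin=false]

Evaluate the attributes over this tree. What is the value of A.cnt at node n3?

1. n2.fin = 15  [15]
2. n2.depth = true  [true]
3. n3.fin = 29  [A₀.fin + 14]
4. n3.depth = false  [A₀.depth == false]
5. n4.fin = 15  [A₀.fin - 14]
6. n4.depth = false  [A₀.fin > 29]
7. n5.depth = -5  [terminal]
8. n6.fin = false  [terminal]
9. n7.fin = true  [terminal]
10. n4.acc = -6  [d.depth - 1]
11. n4.cnt = 27  [A.fin * 3 - 18]
12. n3.acc = 21  [A₁.cnt - 6]
13. n3.cnt = 26  [(if A₀.depth then A₁.cnt else A₁.acc) + 32]
14. n9.fin = -4  [-4]
15. n9.depth = false  [false]
16. n10.fin = false  [terminal]
17. n9.acc = 25  [A.fin * -1 + 21]
18. n9.cnt = 16  [16]
19. n8.depth = 26  [A.acc + A.cnt - 15]
20. n8.ok = 23  [A.cnt + A.acc - 18]
21. n8.key = "um"  ["um"]
22. n11.hot = true  [terminal]
23. n2.acc = -2  [(if f.hot then A₁.acc else S.ok) - 23]
24. n2.cnt = 25  [len(S.key) + 23]
25. n13.ok = -7  [-7]
26. n14.depth = 19  [terminal]
27. n15.fin = true  [terminal]
28. n13.live = -7  [B.ok]
29. n16.ok = -9  [-9]
30. n17.fin = 25  [B.ok + 34]
31. n17.depth = true  [B.ok > -10]
32. n18.depth = "mq"  [terminal]
33. n17.acc = 11  [len(a.depth) + 9]
34. n17.cnt = 25  [A.fin * -1 + 50]
35. n20.hot = true  [terminal]
36. n19.depth = 1  [1]
37. n19.ok = -1  [-1]
38. n19.key = "zu"  ["zu"]
39. n16.live = 23  [A.cnt - 2]
40. n12.depth = 14  [B₁.live * 2 - 32]
41. n12.ok = 28  [B₁.live + 5]
42. n12.key = "mq"  ["mq"]
43. n1.depth = -7  [A.cnt - 32]
44. n1.ok = 30  [30]
45. n1.key = "mqk"  [S₁.key ++ "k"]
46. n21.fin = false  [terminal]
47. n0.depth = 24  [(if g.fin then S₁.ok else S₁.depth) + 31]
48. n0.ok = -7  [S₁.ok - 37]
49. n0.key = "xz"  ["xz"]

26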